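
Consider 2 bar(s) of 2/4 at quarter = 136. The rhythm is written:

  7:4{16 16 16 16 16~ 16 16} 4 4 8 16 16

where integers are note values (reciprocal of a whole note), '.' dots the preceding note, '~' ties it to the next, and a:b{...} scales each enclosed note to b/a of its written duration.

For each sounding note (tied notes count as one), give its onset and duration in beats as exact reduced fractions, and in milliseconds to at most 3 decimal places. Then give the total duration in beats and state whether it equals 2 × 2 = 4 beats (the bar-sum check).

1) 0.0ms=0b +63.025ms=1/7b
2) 63.025ms=1/7b +63.025ms=1/7b
3) 126.05ms=2/7b +63.025ms=1/7b
4) 189.076ms=3/7b +63.025ms=1/7b
5) 252.101ms=4/7b +126.05ms=2/7b
6) 378.151ms=6/7b +63.025ms=1/7b
7) 441.176ms=1b +441.176ms=1b
8) 882.353ms=2b +441.176ms=1b
9) 1323.529ms=3b +220.588ms=1/2b
10) 1544.118ms=7/2b +110.294ms=1/4b
11) 1654.412ms=15/4b +110.294ms=1/4b
Σ=4b of 4 (136bpm 2/4) — PASS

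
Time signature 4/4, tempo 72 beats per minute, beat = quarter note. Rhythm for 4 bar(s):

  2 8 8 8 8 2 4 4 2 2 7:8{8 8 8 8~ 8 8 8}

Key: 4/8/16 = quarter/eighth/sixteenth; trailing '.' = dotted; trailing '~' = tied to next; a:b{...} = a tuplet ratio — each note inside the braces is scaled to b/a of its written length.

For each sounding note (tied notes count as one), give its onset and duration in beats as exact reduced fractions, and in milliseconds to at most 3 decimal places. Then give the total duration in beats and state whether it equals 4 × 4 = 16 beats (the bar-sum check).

1) 0.0ms=0b +1666.667ms=2b
2) 1666.667ms=2b +416.667ms=1/2b
3) 2083.333ms=5/2b +416.667ms=1/2b
4) 2500.0ms=3b +416.667ms=1/2b
5) 2916.667ms=7/2b +416.667ms=1/2b
6) 3333.333ms=4b +1666.667ms=2b
7) 5000.0ms=6b +833.333ms=1b
8) 5833.333ms=7b +833.333ms=1b
9) 6666.667ms=8b +1666.667ms=2b
10) 8333.333ms=10b +1666.667ms=2b
11) 10000.0ms=12b +476.19ms=4/7b
12) 10476.19ms=88/7b +476.19ms=4/7b
13) 10952.381ms=92/7b +476.19ms=4/7b
14) 11428.571ms=96/7b +952.381ms=8/7b
15) 12380.952ms=104/7b +476.19ms=4/7b
16) 12857.143ms=108/7b +476.19ms=4/7b
Σ=16b of 16 (72bpm 4/4) — PASS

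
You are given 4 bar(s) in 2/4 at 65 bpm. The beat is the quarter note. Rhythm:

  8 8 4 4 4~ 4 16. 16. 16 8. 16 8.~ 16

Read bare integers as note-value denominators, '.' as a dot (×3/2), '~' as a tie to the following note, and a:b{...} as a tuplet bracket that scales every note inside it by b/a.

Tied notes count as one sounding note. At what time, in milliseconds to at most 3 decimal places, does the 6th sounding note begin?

1. 0.0ms @ 0 + 461.538ms (1/2)
2. 461.538ms @ 1/2 + 461.538ms (1/2)
3. 923.077ms @ 1 + 923.077ms (1)
4. 1846.154ms @ 2 + 923.077ms (1)
5. 2769.231ms @ 3 + 1846.154ms (2)
6. 4615.385ms @ 5 + 346.154ms (3/8)
7. 4961.538ms @ 43/8 + 346.154ms (3/8)
8. 5307.692ms @ 23/4 + 230.769ms (1/4)
9. 5538.462ms @ 6 + 692.308ms (3/4)
10. 6230.769ms @ 27/4 + 230.769ms (1/4)
11. 6461.538ms @ 7 + 923.077ms (1)

note 6 onset = 5b = 4615.385ms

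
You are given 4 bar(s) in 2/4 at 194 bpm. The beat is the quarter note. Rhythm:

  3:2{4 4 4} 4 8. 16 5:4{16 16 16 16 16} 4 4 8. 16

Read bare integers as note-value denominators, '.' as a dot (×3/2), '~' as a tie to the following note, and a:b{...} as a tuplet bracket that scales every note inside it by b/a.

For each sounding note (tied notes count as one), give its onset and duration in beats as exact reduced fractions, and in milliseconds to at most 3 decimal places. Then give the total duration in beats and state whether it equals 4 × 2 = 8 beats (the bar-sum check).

1) 0.0ms=0b +206.186ms=2/3b
2) 206.186ms=2/3b +206.186ms=2/3b
3) 412.371ms=4/3b +206.186ms=2/3b
4) 618.557ms=2b +309.278ms=1b
5) 927.835ms=3b +231.959ms=3/4b
6) 1159.794ms=15/4b +77.32ms=1/4b
7) 1237.113ms=4b +61.856ms=1/5b
8) 1298.969ms=21/5b +61.856ms=1/5b
9) 1360.825ms=22/5b +61.856ms=1/5b
10) 1422.68ms=23/5b +61.856ms=1/5b
11) 1484.536ms=24/5b +61.856ms=1/5b
12) 1546.392ms=5b +309.278ms=1b
13) 1855.67ms=6b +309.278ms=1b
14) 2164.948ms=7b +231.959ms=3/4b
15) 2396.907ms=31/4b +77.32ms=1/4b
Σ=8b of 8 (194bpm 2/4) — PASS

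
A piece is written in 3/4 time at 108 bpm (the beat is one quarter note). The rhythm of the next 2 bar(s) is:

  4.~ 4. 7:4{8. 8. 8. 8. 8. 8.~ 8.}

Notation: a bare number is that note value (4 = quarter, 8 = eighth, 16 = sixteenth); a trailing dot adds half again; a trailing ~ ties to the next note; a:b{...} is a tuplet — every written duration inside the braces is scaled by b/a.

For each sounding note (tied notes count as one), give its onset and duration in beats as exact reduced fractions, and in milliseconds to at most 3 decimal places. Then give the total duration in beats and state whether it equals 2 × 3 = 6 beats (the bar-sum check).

1) 0.0ms=0b +1666.667ms=3b
2) 1666.667ms=3b +238.095ms=3/7b
3) 1904.762ms=24/7b +238.095ms=3/7b
4) 2142.857ms=27/7b +238.095ms=3/7b
5) 2380.952ms=30/7b +238.095ms=3/7b
6) 2619.048ms=33/7b +238.095ms=3/7b
7) 2857.143ms=36/7b +476.19ms=6/7b
Σ=6b of 6 (108bpm 3/4) — PASS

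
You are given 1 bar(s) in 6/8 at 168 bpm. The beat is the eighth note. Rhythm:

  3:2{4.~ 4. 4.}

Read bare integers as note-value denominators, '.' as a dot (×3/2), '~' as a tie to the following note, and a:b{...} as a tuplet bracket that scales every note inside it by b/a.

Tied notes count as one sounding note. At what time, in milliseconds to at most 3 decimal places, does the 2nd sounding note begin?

1. 0.0ms @ 0 + 1428.571ms (4)
2. 1428.571ms @ 4 + 714.286ms (2)

note 2 onset = 4b = 1428.571ms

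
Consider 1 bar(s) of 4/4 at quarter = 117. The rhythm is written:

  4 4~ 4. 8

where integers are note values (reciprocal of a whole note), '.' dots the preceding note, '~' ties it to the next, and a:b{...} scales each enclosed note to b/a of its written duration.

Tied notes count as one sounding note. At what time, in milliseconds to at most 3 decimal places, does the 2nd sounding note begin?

1. 0.0ms @ 0 + 512.821ms (1)
2. 512.821ms @ 1 + 1282.051ms (5/2)
3. 1794.872ms @ 7/2 + 256.41ms (1/2)

note 2 onset = 1b = 512.821ms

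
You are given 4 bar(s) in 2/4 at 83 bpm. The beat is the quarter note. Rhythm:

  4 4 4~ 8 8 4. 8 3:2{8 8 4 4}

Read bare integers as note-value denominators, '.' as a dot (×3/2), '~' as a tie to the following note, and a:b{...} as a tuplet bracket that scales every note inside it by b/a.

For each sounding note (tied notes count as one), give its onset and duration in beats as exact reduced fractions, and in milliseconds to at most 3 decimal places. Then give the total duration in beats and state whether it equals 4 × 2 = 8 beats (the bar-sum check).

1) 0.0ms=0b +722.892ms=1b
2) 722.892ms=1b +722.892ms=1b
3) 1445.783ms=2b +1084.337ms=3/2b
4) 2530.12ms=7/2b +361.446ms=1/2b
5) 2891.566ms=4b +1084.337ms=3/2b
6) 3975.904ms=11/2b +361.446ms=1/2b
7) 4337.349ms=6b +240.964ms=1/3b
8) 4578.313ms=19/3b +240.964ms=1/3b
9) 4819.277ms=20/3b +481.928ms=2/3b
10) 5301.205ms=22/3b +481.928ms=2/3b
Σ=8b of 8 (83bpm 2/4) — PASS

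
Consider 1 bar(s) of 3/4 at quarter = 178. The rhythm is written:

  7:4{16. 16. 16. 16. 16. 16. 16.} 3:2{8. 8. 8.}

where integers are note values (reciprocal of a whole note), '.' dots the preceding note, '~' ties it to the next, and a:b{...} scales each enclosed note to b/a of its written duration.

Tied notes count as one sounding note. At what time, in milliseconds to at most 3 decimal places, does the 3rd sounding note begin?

note 3 onset = 3/7b = 144.462ms

1. 0.0ms @ 0 + 72.231ms (3/14)
2. 72.231ms @ 3/14 + 72.231ms (3/14)
3. 144.462ms @ 3/7 + 72.231ms (3/14)
4. 216.693ms @ 9/14 + 72.231ms (3/14)
5. 288.925ms @ 6/7 + 72.231ms (3/14)
6. 361.156ms @ 15/14 + 72.231ms (3/14)
7. 433.387ms @ 9/7 + 72.231ms (3/14)
8. 505.618ms @ 3/2 + 168.539ms (1/2)
9. 674.157ms @ 2 + 168.539ms (1/2)
10. 842.697ms @ 5/2 + 168.539ms (1/2)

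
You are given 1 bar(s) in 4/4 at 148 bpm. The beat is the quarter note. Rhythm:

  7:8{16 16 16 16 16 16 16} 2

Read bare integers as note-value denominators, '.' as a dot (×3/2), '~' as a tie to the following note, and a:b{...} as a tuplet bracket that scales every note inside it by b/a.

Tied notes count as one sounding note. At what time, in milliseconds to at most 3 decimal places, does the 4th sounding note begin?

1. 0.0ms @ 0 + 115.83ms (2/7)
2. 115.83ms @ 2/7 + 115.83ms (2/7)
3. 231.66ms @ 4/7 + 115.83ms (2/7)
4. 347.49ms @ 6/7 + 115.83ms (2/7)
5. 463.32ms @ 8/7 + 115.83ms (2/7)
6. 579.151ms @ 10/7 + 115.83ms (2/7)
7. 694.981ms @ 12/7 + 115.83ms (2/7)
8. 810.811ms @ 2 + 810.811ms (2)

note 4 onset = 6/7b = 347.49ms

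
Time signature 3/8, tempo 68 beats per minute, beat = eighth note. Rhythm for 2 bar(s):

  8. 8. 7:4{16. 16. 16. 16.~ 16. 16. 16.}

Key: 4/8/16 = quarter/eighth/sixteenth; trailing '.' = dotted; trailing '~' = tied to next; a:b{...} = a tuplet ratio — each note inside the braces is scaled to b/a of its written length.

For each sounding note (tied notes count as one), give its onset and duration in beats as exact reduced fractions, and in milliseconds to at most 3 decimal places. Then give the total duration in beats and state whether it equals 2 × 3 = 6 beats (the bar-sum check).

1) 0.0ms=0b +1323.529ms=3/2b
2) 1323.529ms=3/2b +1323.529ms=3/2b
3) 2647.059ms=3b +378.151ms=3/7b
4) 3025.21ms=24/7b +378.151ms=3/7b
5) 3403.361ms=27/7b +378.151ms=3/7b
6) 3781.513ms=30/7b +756.303ms=6/7b
7) 4537.815ms=36/7b +378.151ms=3/7b
8) 4915.966ms=39/7b +378.151ms=3/7b
Σ=6b of 6 (68bpm 3/8) — PASS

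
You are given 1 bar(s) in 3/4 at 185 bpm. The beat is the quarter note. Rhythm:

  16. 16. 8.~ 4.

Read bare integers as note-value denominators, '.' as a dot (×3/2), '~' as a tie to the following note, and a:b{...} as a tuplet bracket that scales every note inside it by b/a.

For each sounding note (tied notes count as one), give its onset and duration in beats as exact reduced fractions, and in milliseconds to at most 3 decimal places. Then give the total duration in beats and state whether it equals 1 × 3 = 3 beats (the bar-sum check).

1) 0.0ms=0b +121.622ms=3/8b
2) 121.622ms=3/8b +121.622ms=3/8b
3) 243.243ms=3/4b +729.73ms=9/4b
Σ=3b of 3 (185bpm 3/4) — PASS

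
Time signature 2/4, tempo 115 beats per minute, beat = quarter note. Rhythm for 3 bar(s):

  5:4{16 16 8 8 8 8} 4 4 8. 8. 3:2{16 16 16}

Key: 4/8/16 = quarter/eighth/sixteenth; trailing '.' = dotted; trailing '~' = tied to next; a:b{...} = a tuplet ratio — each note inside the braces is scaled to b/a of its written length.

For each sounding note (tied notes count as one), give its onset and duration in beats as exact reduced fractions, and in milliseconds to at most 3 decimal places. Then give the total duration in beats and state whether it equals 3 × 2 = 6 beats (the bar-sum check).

1) 0.0ms=0b +104.348ms=1/5b
2) 104.348ms=1/5b +104.348ms=1/5b
3) 208.696ms=2/5b +208.696ms=2/5b
4) 417.391ms=4/5b +208.696ms=2/5b
5) 626.087ms=6/5b +208.696ms=2/5b
6) 834.783ms=8/5b +208.696ms=2/5b
7) 1043.478ms=2b +521.739ms=1b
8) 1565.217ms=3b +521.739ms=1b
9) 2086.957ms=4b +391.304ms=3/4b
10) 2478.261ms=19/4b +391.304ms=3/4b
11) 2869.565ms=11/2b +86.957ms=1/6b
12) 2956.522ms=17/3b +86.957ms=1/6b
13) 3043.478ms=35/6b +86.957ms=1/6b
Σ=6b of 6 (115bpm 2/4) — PASS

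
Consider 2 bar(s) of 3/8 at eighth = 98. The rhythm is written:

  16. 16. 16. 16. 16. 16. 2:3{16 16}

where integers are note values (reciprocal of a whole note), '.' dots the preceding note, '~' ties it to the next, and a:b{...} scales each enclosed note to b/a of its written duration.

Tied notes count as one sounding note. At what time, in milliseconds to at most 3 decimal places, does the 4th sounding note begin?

1. 0.0ms @ 0 + 459.184ms (3/4)
2. 459.184ms @ 3/4 + 459.184ms (3/4)
3. 918.367ms @ 3/2 + 459.184ms (3/4)
4. 1377.551ms @ 9/4 + 459.184ms (3/4)
5. 1836.735ms @ 3 + 459.184ms (3/4)
6. 2295.918ms @ 15/4 + 459.184ms (3/4)
7. 2755.102ms @ 9/2 + 459.184ms (3/4)
8. 3214.286ms @ 21/4 + 459.184ms (3/4)

note 4 onset = 9/4b = 1377.551ms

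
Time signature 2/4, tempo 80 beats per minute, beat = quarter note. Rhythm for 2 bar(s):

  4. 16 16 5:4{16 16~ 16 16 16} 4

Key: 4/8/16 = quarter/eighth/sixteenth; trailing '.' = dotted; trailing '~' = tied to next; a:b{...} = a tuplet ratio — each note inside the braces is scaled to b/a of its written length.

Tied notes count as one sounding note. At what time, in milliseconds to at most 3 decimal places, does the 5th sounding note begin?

note 5 onset = 11/5b = 1650.0ms

1. 0.0ms @ 0 + 1125.0ms (3/2)
2. 1125.0ms @ 3/2 + 187.5ms (1/4)
3. 1312.5ms @ 7/4 + 187.5ms (1/4)
4. 1500.0ms @ 2 + 150.0ms (1/5)
5. 1650.0ms @ 11/5 + 300.0ms (2/5)
6. 1950.0ms @ 13/5 + 150.0ms (1/5)
7. 2100.0ms @ 14/5 + 150.0ms (1/5)
8. 2250.0ms @ 3 + 750.0ms (1)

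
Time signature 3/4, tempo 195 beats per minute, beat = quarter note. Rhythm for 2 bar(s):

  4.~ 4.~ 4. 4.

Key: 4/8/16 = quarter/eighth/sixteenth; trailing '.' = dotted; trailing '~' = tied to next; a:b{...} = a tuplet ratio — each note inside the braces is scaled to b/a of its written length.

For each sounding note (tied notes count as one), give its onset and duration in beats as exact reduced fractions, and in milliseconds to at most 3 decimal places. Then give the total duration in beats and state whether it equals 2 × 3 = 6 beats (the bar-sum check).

1) 0.0ms=0b +1384.615ms=9/2b
2) 1384.615ms=9/2b +461.538ms=3/2b
Σ=6b of 6 (195bpm 3/4) — PASS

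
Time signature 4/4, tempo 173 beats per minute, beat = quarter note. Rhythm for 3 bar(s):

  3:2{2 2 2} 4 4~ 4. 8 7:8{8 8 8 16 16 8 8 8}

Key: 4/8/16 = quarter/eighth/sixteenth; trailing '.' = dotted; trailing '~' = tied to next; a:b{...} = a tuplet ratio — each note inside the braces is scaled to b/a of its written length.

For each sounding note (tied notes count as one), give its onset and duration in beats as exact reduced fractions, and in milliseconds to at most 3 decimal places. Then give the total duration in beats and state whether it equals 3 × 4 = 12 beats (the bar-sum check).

1) 0.0ms=0b +462.428ms=4/3b
2) 462.428ms=4/3b +462.428ms=4/3b
3) 924.855ms=8/3b +462.428ms=4/3b
4) 1387.283ms=4b +346.821ms=1b
5) 1734.104ms=5b +867.052ms=5/2b
6) 2601.156ms=15/2b +173.41ms=1/2b
7) 2774.566ms=8b +198.183ms=4/7b
8) 2972.75ms=60/7b +198.183ms=4/7b
9) 3170.933ms=64/7b +198.183ms=4/7b
10) 3369.116ms=68/7b +99.092ms=2/7b
11) 3468.208ms=10b +99.092ms=2/7b
12) 3567.3ms=72/7b +198.183ms=4/7b
13) 3765.483ms=76/7b +198.183ms=4/7b
14) 3963.666ms=80/7b +198.183ms=4/7b
Σ=12b of 12 (173bpm 4/4) — PASS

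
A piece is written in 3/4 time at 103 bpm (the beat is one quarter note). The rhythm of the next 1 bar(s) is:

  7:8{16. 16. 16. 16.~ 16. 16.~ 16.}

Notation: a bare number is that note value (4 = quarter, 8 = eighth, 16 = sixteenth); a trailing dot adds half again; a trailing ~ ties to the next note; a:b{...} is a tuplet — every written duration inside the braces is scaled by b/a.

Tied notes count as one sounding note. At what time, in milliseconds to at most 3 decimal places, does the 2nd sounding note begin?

1. 0.0ms @ 0 + 249.653ms (3/7)
2. 249.653ms @ 3/7 + 249.653ms (3/7)
3. 499.307ms @ 6/7 + 249.653ms (3/7)
4. 748.96ms @ 9/7 + 499.307ms (6/7)
5. 1248.266ms @ 15/7 + 499.307ms (6/7)

note 2 onset = 3/7b = 249.653ms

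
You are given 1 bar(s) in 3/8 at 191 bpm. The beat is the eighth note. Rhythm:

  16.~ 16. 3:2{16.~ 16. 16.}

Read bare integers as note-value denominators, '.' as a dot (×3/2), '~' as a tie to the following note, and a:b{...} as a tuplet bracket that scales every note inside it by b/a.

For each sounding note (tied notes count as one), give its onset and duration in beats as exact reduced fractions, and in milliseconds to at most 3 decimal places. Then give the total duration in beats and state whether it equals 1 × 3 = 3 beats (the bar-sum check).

1) 0.0ms=0b +471.204ms=3/2b
2) 471.204ms=3/2b +314.136ms=1b
3) 785.34ms=5/2b +157.068ms=1/2b
Σ=3b of 3 (191bpm 3/8) — PASS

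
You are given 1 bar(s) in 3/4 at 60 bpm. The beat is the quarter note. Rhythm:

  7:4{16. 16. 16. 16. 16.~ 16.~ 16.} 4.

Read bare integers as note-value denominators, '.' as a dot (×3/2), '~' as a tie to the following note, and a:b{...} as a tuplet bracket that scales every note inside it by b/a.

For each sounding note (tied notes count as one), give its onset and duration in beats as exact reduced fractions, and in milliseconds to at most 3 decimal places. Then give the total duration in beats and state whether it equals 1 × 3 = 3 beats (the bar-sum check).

1) 0.0ms=0b +214.286ms=3/14b
2) 214.286ms=3/14b +214.286ms=3/14b
3) 428.571ms=3/7b +214.286ms=3/14b
4) 642.857ms=9/14b +214.286ms=3/14b
5) 857.143ms=6/7b +642.857ms=9/14b
6) 1500.0ms=3/2b +1500.0ms=3/2b
Σ=3b of 3 (60bpm 3/4) — PASS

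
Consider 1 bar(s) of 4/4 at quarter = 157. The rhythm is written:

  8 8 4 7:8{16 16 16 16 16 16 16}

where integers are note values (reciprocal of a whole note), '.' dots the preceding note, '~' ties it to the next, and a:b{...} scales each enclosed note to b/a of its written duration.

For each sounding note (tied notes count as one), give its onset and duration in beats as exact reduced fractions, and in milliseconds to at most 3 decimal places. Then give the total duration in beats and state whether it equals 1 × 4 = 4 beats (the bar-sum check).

1) 0.0ms=0b +191.083ms=1/2b
2) 191.083ms=1/2b +191.083ms=1/2b
3) 382.166ms=1b +382.166ms=1b
4) 764.331ms=2b +109.19ms=2/7b
5) 873.521ms=16/7b +109.19ms=2/7b
6) 982.712ms=18/7b +109.19ms=2/7b
7) 1091.902ms=20/7b +109.19ms=2/7b
8) 1201.092ms=22/7b +109.19ms=2/7b
9) 1310.282ms=24/7b +109.19ms=2/7b
10) 1419.472ms=26/7b +109.19ms=2/7b
Σ=4b of 4 (157bpm 4/4) — PASS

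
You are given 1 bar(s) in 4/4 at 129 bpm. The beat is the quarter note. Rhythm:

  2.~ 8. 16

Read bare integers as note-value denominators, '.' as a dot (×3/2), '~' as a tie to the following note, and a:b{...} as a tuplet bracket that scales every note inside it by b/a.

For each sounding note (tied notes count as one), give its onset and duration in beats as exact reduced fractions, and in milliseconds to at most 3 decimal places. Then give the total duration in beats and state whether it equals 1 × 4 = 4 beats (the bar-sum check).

1) 0.0ms=0b +1744.186ms=15/4b
2) 1744.186ms=15/4b +116.279ms=1/4b
Σ=4b of 4 (129bpm 4/4) — PASS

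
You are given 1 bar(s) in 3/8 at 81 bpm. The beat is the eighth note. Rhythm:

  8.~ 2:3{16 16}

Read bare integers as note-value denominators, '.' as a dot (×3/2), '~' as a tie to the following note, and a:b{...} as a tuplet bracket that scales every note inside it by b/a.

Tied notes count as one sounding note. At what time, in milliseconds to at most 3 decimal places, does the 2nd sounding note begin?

note 2 onset = 9/4b = 1666.667ms

1. 0.0ms @ 0 + 1666.667ms (9/4)
2. 1666.667ms @ 9/4 + 555.556ms (3/4)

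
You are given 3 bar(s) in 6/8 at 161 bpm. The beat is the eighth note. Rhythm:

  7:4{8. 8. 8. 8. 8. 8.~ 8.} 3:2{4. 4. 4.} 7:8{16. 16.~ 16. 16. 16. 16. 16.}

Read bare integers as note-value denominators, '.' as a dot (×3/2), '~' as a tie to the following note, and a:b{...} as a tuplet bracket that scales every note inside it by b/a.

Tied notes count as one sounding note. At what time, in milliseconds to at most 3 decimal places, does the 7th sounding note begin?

1. 0.0ms @ 0 + 319.432ms (6/7)
2. 319.432ms @ 6/7 + 319.432ms (6/7)
3. 638.864ms @ 12/7 + 319.432ms (6/7)
4. 958.296ms @ 18/7 + 319.432ms (6/7)
5. 1277.728ms @ 24/7 + 319.432ms (6/7)
6. 1597.161ms @ 30/7 + 638.864ms (12/7)
7. 2236.025ms @ 6 + 745.342ms (2)
8. 2981.366ms @ 8 + 745.342ms (2)
9. 3726.708ms @ 10 + 745.342ms (2)
10. 4472.05ms @ 12 + 319.432ms (6/7)
11. 4791.482ms @ 90/7 + 638.864ms (12/7)
12. 5430.346ms @ 102/7 + 319.432ms (6/7)
13. 5749.778ms @ 108/7 + 319.432ms (6/7)
14. 6069.21ms @ 114/7 + 319.432ms (6/7)
15. 6388.642ms @ 120/7 + 319.432ms (6/7)

note 7 onset = 6b = 2236.025ms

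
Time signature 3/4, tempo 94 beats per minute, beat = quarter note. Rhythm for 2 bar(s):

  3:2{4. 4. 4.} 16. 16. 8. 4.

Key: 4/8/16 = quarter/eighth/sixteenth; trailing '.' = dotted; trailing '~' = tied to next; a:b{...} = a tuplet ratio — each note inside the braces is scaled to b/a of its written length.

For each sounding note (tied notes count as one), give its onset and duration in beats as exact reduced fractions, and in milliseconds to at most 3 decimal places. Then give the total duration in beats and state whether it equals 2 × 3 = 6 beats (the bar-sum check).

1) 0.0ms=0b +638.298ms=1b
2) 638.298ms=1b +638.298ms=1b
3) 1276.596ms=2b +638.298ms=1b
4) 1914.894ms=3b +239.362ms=3/8b
5) 2154.255ms=27/8b +239.362ms=3/8b
6) 2393.617ms=15/4b +478.723ms=3/4b
7) 2872.34ms=9/2b +957.447ms=3/2b
Σ=6b of 6 (94bpm 3/4) — PASS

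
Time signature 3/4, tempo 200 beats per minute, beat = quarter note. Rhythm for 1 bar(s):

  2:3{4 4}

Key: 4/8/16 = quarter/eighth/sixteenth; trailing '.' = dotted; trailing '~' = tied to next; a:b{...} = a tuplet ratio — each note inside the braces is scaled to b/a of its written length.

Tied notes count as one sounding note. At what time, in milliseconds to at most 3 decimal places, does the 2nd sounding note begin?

1. 0.0ms @ 0 + 450.0ms (3/2)
2. 450.0ms @ 3/2 + 450.0ms (3/2)

note 2 onset = 3/2b = 450.0ms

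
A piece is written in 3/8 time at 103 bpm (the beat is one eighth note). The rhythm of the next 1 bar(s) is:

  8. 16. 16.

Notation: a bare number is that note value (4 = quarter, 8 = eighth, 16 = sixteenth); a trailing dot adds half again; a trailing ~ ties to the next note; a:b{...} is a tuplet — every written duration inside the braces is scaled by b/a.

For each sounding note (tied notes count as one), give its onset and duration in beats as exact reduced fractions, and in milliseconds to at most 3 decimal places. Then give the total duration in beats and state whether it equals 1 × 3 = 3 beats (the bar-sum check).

1) 0.0ms=0b +873.786ms=3/2b
2) 873.786ms=3/2b +436.893ms=3/4b
3) 1310.68ms=9/4b +436.893ms=3/4b
Σ=3b of 3 (103bpm 3/8) — PASS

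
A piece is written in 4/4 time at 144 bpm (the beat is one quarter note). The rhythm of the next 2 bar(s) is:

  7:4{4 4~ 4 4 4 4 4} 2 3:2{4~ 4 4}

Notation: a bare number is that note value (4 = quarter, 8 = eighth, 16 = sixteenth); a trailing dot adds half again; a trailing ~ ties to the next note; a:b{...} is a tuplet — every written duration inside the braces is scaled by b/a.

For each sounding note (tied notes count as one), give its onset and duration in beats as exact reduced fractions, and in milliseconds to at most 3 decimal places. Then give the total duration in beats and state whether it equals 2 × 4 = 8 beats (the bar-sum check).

1) 0.0ms=0b +238.095ms=4/7b
2) 238.095ms=4/7b +476.19ms=8/7b
3) 714.286ms=12/7b +238.095ms=4/7b
4) 952.381ms=16/7b +238.095ms=4/7b
5) 1190.476ms=20/7b +238.095ms=4/7b
6) 1428.571ms=24/7b +238.095ms=4/7b
7) 1666.667ms=4b +833.333ms=2b
8) 2500.0ms=6b +555.556ms=4/3b
9) 3055.556ms=22/3b +277.778ms=2/3b
Σ=8b of 8 (144bpm 4/4) — PASS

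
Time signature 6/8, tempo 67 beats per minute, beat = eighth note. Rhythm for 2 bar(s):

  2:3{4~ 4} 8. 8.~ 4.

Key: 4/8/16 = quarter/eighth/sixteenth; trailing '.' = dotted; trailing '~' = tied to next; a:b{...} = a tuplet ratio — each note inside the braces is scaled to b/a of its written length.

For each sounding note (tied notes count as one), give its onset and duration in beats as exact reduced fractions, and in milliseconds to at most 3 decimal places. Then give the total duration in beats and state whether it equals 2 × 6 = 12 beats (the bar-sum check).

1) 0.0ms=0b +5373.134ms=6b
2) 5373.134ms=6b +1343.284ms=3/2b
3) 6716.418ms=15/2b +4029.851ms=9/2b
Σ=12b of 12 (67bpm 6/8) — PASS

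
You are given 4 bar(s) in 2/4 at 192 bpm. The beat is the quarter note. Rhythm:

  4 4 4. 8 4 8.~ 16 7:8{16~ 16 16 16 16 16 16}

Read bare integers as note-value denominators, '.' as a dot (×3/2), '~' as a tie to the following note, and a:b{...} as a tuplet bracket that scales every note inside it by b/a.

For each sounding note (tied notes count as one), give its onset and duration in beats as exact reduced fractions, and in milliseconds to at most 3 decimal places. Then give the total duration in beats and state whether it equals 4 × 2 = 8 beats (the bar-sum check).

1) 0.0ms=0b +312.5ms=1b
2) 312.5ms=1b +312.5ms=1b
3) 625.0ms=2b +468.75ms=3/2b
4) 1093.75ms=7/2b +156.25ms=1/2b
5) 1250.0ms=4b +312.5ms=1b
6) 1562.5ms=5b +312.5ms=1b
7) 1875.0ms=6b +178.571ms=4/7b
8) 2053.571ms=46/7b +89.286ms=2/7b
9) 2142.857ms=48/7b +89.286ms=2/7b
10) 2232.143ms=50/7b +89.286ms=2/7b
11) 2321.429ms=52/7b +89.286ms=2/7b
12) 2410.714ms=54/7b +89.286ms=2/7b
Σ=8b of 8 (192bpm 2/4) — PASS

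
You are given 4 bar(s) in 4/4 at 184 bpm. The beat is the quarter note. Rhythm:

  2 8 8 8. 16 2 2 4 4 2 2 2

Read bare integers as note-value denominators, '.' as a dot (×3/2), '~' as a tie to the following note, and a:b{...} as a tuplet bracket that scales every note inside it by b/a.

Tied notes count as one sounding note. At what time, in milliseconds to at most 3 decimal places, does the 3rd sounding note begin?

1. 0.0ms @ 0 + 652.174ms (2)
2. 652.174ms @ 2 + 163.043ms (1/2)
3. 815.217ms @ 5/2 + 163.043ms (1/2)
4. 978.261ms @ 3 + 244.565ms (3/4)
5. 1222.826ms @ 15/4 + 81.522ms (1/4)
6. 1304.348ms @ 4 + 652.174ms (2)
7. 1956.522ms @ 6 + 652.174ms (2)
8. 2608.696ms @ 8 + 326.087ms (1)
9. 2934.783ms @ 9 + 326.087ms (1)
10. 3260.87ms @ 10 + 652.174ms (2)
11. 3913.043ms @ 12 + 652.174ms (2)
12. 4565.217ms @ 14 + 652.174ms (2)

note 3 onset = 5/2b = 815.217ms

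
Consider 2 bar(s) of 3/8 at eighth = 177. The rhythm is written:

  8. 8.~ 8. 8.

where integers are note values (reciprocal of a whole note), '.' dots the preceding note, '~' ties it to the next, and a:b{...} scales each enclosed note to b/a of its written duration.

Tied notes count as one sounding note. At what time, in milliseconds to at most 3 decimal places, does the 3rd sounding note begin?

note 3 onset = 9/2b = 1525.424ms

1. 0.0ms @ 0 + 508.475ms (3/2)
2. 508.475ms @ 3/2 + 1016.949ms (3)
3. 1525.424ms @ 9/2 + 508.475ms (3/2)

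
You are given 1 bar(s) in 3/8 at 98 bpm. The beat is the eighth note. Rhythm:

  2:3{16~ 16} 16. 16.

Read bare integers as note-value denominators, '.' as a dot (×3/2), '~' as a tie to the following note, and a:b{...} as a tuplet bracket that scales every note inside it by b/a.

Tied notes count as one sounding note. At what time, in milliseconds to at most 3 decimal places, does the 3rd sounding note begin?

note 3 onset = 9/4b = 1377.551ms

1. 0.0ms @ 0 + 918.367ms (3/2)
2. 918.367ms @ 3/2 + 459.184ms (3/4)
3. 1377.551ms @ 9/4 + 459.184ms (3/4)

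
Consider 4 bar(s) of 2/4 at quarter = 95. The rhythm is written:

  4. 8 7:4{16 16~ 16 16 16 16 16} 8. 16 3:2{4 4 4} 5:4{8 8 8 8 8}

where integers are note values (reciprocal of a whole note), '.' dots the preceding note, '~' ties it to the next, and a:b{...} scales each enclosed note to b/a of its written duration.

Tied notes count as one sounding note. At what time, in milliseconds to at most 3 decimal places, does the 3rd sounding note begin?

1. 0.0ms @ 0 + 947.368ms (3/2)
2. 947.368ms @ 3/2 + 315.789ms (1/2)
3. 1263.158ms @ 2 + 90.226ms (1/7)
4. 1353.383ms @ 15/7 + 180.451ms (2/7)
5. 1533.835ms @ 17/7 + 90.226ms (1/7)
6. 1624.06ms @ 18/7 + 90.226ms (1/7)
7. 1714.286ms @ 19/7 + 90.226ms (1/7)
8. 1804.511ms @ 20/7 + 90.226ms (1/7)
9. 1894.737ms @ 3 + 473.684ms (3/4)
10. 2368.421ms @ 15/4 + 157.895ms (1/4)
11. 2526.316ms @ 4 + 421.053ms (2/3)
12. 2947.368ms @ 14/3 + 421.053ms (2/3)
13. 3368.421ms @ 16/3 + 421.053ms (2/3)
14. 3789.474ms @ 6 + 252.632ms (2/5)
15. 4042.105ms @ 32/5 + 252.632ms (2/5)
16. 4294.737ms @ 34/5 + 252.632ms (2/5)
17. 4547.368ms @ 36/5 + 252.632ms (2/5)
18. 4800.0ms @ 38/5 + 252.632ms (2/5)

note 3 onset = 2b = 1263.158ms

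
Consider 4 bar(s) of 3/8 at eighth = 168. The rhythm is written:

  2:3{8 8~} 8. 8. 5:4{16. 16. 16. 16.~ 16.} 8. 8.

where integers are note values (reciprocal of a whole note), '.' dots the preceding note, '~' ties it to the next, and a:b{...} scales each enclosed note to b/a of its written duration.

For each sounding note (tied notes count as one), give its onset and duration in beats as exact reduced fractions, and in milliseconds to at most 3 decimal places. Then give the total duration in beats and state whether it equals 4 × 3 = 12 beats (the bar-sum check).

1) 0.0ms=0b +535.714ms=3/2b
2) 535.714ms=3/2b +1071.429ms=3b
3) 1607.143ms=9/2b +535.714ms=3/2b
4) 2142.857ms=6b +214.286ms=3/5b
5) 2357.143ms=33/5b +214.286ms=3/5b
6) 2571.429ms=36/5b +214.286ms=3/5b
7) 2785.714ms=39/5b +428.571ms=6/5b
8) 3214.286ms=9b +535.714ms=3/2b
9) 3750.0ms=21/2b +535.714ms=3/2b
Σ=12b of 12 (168bpm 3/8) — PASS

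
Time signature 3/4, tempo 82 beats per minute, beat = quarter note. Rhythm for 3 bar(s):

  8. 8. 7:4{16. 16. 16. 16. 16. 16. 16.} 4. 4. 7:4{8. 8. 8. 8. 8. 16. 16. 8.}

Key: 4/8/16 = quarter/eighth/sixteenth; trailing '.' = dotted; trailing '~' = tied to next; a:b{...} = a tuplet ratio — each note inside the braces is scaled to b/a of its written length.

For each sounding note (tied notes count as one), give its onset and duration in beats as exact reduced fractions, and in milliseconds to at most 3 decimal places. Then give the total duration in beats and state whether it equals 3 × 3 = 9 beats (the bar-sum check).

1) 0.0ms=0b +548.78ms=3/4b
2) 548.78ms=3/4b +548.78ms=3/4b
3) 1097.561ms=3/2b +156.794ms=3/14b
4) 1254.355ms=12/7b +156.794ms=3/14b
5) 1411.15ms=27/14b +156.794ms=3/14b
6) 1567.944ms=15/7b +156.794ms=3/14b
7) 1724.739ms=33/14b +156.794ms=3/14b
8) 1881.533ms=18/7b +156.794ms=3/14b
9) 2038.328ms=39/14b +156.794ms=3/14b
10) 2195.122ms=3b +1097.561ms=3/2b
11) 3292.683ms=9/2b +1097.561ms=3/2b
12) 4390.244ms=6b +313.589ms=3/7b
13) 4703.833ms=45/7b +313.589ms=3/7b
14) 5017.422ms=48/7b +313.589ms=3/7b
15) 5331.01ms=51/7b +313.589ms=3/7b
16) 5644.599ms=54/7b +313.589ms=3/7b
17) 5958.188ms=57/7b +156.794ms=3/14b
18) 6114.983ms=117/14b +156.794ms=3/14b
19) 6271.777ms=60/7b +313.589ms=3/7b
Σ=9b of 9 (82bpm 3/4) — PASS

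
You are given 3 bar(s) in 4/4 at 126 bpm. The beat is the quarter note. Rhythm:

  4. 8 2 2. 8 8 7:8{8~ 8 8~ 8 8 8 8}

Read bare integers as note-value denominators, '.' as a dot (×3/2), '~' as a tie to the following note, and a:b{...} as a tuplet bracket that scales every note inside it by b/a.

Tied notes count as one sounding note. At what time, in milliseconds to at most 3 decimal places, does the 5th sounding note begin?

note 5 onset = 7b = 3333.333ms

1. 0.0ms @ 0 + 714.286ms (3/2)
2. 714.286ms @ 3/2 + 238.095ms (1/2)
3. 952.381ms @ 2 + 952.381ms (2)
4. 1904.762ms @ 4 + 1428.571ms (3)
5. 3333.333ms @ 7 + 238.095ms (1/2)
6. 3571.429ms @ 15/2 + 238.095ms (1/2)
7. 3809.524ms @ 8 + 544.218ms (8/7)
8. 4353.741ms @ 64/7 + 544.218ms (8/7)
9. 4897.959ms @ 72/7 + 272.109ms (4/7)
10. 5170.068ms @ 76/7 + 272.109ms (4/7)
11. 5442.177ms @ 80/7 + 272.109ms (4/7)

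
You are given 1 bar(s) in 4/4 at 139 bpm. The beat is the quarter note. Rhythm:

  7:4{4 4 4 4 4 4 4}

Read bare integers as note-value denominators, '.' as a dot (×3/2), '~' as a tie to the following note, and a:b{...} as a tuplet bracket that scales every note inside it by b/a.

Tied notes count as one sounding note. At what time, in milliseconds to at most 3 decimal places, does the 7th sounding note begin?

1. 0.0ms @ 0 + 246.66ms (4/7)
2. 246.66ms @ 4/7 + 246.66ms (4/7)
3. 493.32ms @ 8/7 + 246.66ms (4/7)
4. 739.979ms @ 12/7 + 246.66ms (4/7)
5. 986.639ms @ 16/7 + 246.66ms (4/7)
6. 1233.299ms @ 20/7 + 246.66ms (4/7)
7. 1479.959ms @ 24/7 + 246.66ms (4/7)

note 7 onset = 24/7b = 1479.959ms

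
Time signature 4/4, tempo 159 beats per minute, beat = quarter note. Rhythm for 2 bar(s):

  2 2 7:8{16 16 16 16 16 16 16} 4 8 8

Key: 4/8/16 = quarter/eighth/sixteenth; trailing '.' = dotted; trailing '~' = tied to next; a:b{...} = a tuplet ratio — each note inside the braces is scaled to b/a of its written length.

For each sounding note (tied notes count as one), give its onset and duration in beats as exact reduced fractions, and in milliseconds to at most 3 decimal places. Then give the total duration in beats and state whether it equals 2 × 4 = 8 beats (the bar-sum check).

1) 0.0ms=0b +754.717ms=2b
2) 754.717ms=2b +754.717ms=2b
3) 1509.434ms=4b +107.817ms=2/7b
4) 1617.251ms=30/7b +107.817ms=2/7b
5) 1725.067ms=32/7b +107.817ms=2/7b
6) 1832.884ms=34/7b +107.817ms=2/7b
7) 1940.701ms=36/7b +107.817ms=2/7b
8) 2048.518ms=38/7b +107.817ms=2/7b
9) 2156.334ms=40/7b +107.817ms=2/7b
10) 2264.151ms=6b +377.358ms=1b
11) 2641.509ms=7b +188.679ms=1/2b
12) 2830.189ms=15/2b +188.679ms=1/2b
Σ=8b of 8 (159bpm 4/4) — PASS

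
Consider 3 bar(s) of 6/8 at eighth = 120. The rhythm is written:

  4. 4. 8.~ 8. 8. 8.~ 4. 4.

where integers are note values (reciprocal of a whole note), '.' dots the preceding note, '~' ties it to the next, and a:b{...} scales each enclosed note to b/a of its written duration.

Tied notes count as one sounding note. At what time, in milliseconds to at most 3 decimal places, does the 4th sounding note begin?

note 4 onset = 9b = 4500.0ms

1. 0.0ms @ 0 + 1500.0ms (3)
2. 1500.0ms @ 3 + 1500.0ms (3)
3. 3000.0ms @ 6 + 1500.0ms (3)
4. 4500.0ms @ 9 + 750.0ms (3/2)
5. 5250.0ms @ 21/2 + 2250.0ms (9/2)
6. 7500.0ms @ 15 + 1500.0ms (3)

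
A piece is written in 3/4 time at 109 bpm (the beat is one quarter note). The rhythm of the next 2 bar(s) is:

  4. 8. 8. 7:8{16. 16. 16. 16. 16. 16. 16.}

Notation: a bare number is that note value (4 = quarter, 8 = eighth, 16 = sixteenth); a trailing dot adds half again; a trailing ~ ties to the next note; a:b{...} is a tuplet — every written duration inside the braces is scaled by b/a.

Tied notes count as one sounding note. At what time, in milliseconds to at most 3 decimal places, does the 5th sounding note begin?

1. 0.0ms @ 0 + 825.688ms (3/2)
2. 825.688ms @ 3/2 + 412.844ms (3/4)
3. 1238.532ms @ 9/4 + 412.844ms (3/4)
4. 1651.376ms @ 3 + 235.911ms (3/7)
5. 1887.287ms @ 24/7 + 235.911ms (3/7)
6. 2123.198ms @ 27/7 + 235.911ms (3/7)
7. 2359.109ms @ 30/7 + 235.911ms (3/7)
8. 2595.02ms @ 33/7 + 235.911ms (3/7)
9. 2830.931ms @ 36/7 + 235.911ms (3/7)
10. 3066.841ms @ 39/7 + 235.911ms (3/7)

note 5 onset = 24/7b = 1887.287ms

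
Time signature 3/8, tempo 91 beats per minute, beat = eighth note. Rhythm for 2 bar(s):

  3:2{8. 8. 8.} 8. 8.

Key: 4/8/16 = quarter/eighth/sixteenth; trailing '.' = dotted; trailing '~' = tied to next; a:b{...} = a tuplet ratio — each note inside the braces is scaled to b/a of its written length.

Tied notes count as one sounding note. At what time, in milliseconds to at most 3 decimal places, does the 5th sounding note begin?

1. 0.0ms @ 0 + 659.341ms (1)
2. 659.341ms @ 1 + 659.341ms (1)
3. 1318.681ms @ 2 + 659.341ms (1)
4. 1978.022ms @ 3 + 989.011ms (3/2)
5. 2967.033ms @ 9/2 + 989.011ms (3/2)

note 5 onset = 9/2b = 2967.033ms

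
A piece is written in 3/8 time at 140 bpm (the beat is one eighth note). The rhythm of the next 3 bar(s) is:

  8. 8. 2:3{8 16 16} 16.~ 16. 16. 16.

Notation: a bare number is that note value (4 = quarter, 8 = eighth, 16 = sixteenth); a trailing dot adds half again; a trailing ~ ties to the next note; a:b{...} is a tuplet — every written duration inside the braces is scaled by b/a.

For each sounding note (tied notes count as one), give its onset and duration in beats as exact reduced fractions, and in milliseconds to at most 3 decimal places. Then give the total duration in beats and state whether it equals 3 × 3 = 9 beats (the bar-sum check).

1) 0.0ms=0b +642.857ms=3/2b
2) 642.857ms=3/2b +642.857ms=3/2b
3) 1285.714ms=3b +642.857ms=3/2b
4) 1928.571ms=9/2b +321.429ms=3/4b
5) 2250.0ms=21/4b +321.429ms=3/4b
6) 2571.429ms=6b +642.857ms=3/2b
7) 3214.286ms=15/2b +321.429ms=3/4b
8) 3535.714ms=33/4b +321.429ms=3/4b
Σ=9b of 9 (140bpm 3/8) — PASS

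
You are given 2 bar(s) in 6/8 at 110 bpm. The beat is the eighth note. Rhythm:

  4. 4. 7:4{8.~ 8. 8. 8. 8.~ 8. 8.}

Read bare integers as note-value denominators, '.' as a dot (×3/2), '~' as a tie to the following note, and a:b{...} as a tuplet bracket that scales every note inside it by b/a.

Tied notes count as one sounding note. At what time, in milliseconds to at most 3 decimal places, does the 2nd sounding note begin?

1. 0.0ms @ 0 + 1636.364ms (3)
2. 1636.364ms @ 3 + 1636.364ms (3)
3. 3272.727ms @ 6 + 935.065ms (12/7)
4. 4207.792ms @ 54/7 + 467.532ms (6/7)
5. 4675.325ms @ 60/7 + 467.532ms (6/7)
6. 5142.857ms @ 66/7 + 935.065ms (12/7)
7. 6077.922ms @ 78/7 + 467.532ms (6/7)

note 2 onset = 3b = 1636.364ms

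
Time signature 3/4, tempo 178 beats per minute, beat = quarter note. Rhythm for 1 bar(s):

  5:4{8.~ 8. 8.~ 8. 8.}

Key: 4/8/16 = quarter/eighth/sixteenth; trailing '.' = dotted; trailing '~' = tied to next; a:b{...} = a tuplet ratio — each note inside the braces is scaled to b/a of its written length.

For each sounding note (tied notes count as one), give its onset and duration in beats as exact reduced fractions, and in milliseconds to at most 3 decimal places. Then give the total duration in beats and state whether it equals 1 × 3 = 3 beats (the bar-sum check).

1) 0.0ms=0b +404.494ms=6/5b
2) 404.494ms=6/5b +404.494ms=6/5b
3) 808.989ms=12/5b +202.247ms=3/5b
Σ=3b of 3 (178bpm 3/4) — PASS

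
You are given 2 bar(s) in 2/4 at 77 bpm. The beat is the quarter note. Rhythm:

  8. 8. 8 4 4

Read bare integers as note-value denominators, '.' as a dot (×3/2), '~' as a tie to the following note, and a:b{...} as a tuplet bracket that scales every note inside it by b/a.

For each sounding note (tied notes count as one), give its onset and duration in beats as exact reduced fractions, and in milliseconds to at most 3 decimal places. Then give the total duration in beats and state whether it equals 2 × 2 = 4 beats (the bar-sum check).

1) 0.0ms=0b +584.416ms=3/4b
2) 584.416ms=3/4b +584.416ms=3/4b
3) 1168.831ms=3/2b +389.61ms=1/2b
4) 1558.442ms=2b +779.221ms=1b
5) 2337.662ms=3b +779.221ms=1b
Σ=4b of 4 (77bpm 2/4) — PASS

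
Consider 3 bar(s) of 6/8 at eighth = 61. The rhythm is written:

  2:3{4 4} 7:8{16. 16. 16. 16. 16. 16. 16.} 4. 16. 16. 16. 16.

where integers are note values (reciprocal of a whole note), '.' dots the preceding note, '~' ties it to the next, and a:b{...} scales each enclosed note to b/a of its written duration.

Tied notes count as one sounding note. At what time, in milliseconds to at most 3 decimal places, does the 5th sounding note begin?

1. 0.0ms @ 0 + 2950.82ms (3)
2. 2950.82ms @ 3 + 2950.82ms (3)
3. 5901.639ms @ 6 + 843.091ms (6/7)
4. 6744.731ms @ 48/7 + 843.091ms (6/7)
5. 7587.822ms @ 54/7 + 843.091ms (6/7)
6. 8430.913ms @ 60/7 + 843.091ms (6/7)
7. 9274.005ms @ 66/7 + 843.091ms (6/7)
8. 10117.096ms @ 72/7 + 843.091ms (6/7)
9. 10960.187ms @ 78/7 + 843.091ms (6/7)
10. 11803.279ms @ 12 + 2950.82ms (3)
11. 14754.098ms @ 15 + 737.705ms (3/4)
12. 15491.803ms @ 63/4 + 737.705ms (3/4)
13. 16229.508ms @ 33/2 + 737.705ms (3/4)
14. 16967.213ms @ 69/4 + 737.705ms (3/4)

note 5 onset = 54/7b = 7587.822ms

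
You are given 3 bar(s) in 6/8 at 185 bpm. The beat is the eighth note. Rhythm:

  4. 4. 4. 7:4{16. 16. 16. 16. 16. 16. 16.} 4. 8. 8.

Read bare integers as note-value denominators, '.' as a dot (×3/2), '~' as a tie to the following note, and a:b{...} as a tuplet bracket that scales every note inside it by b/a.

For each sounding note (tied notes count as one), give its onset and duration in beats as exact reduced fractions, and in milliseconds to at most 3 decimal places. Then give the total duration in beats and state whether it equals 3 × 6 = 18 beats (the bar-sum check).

1) 0.0ms=0b +972.973ms=3b
2) 972.973ms=3b +972.973ms=3b
3) 1945.946ms=6b +972.973ms=3b
4) 2918.919ms=9b +138.996ms=3/7b
5) 3057.915ms=66/7b +138.996ms=3/7b
6) 3196.911ms=69/7b +138.996ms=3/7b
7) 3335.907ms=72/7b +138.996ms=3/7b
8) 3474.903ms=75/7b +138.996ms=3/7b
9) 3613.9ms=78/7b +138.996ms=3/7b
10) 3752.896ms=81/7b +138.996ms=3/7b
11) 3891.892ms=12b +972.973ms=3b
12) 4864.865ms=15b +486.486ms=3/2b
13) 5351.351ms=33/2b +486.486ms=3/2b
Σ=18b of 18 (185bpm 6/8) — PASS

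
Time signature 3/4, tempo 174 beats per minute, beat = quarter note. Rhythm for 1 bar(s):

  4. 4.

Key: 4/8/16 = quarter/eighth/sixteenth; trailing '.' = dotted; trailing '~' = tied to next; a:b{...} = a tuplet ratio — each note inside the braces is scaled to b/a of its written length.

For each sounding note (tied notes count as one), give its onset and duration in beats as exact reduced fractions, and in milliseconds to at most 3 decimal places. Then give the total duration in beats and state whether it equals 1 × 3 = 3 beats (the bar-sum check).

1) 0.0ms=0b +517.241ms=3/2b
2) 517.241ms=3/2b +517.241ms=3/2b
Σ=3b of 3 (174bpm 3/4) — PASS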